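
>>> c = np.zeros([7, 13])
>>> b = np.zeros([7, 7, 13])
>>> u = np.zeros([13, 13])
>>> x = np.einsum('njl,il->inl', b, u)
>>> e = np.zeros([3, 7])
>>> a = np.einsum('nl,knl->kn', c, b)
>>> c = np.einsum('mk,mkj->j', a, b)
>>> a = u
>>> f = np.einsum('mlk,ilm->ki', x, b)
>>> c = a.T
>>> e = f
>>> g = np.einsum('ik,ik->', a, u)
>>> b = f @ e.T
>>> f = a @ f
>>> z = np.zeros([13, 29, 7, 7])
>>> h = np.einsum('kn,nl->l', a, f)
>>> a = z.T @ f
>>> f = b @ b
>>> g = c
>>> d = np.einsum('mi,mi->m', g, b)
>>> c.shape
(13, 13)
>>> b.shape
(13, 13)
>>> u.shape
(13, 13)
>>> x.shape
(13, 7, 13)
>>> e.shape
(13, 7)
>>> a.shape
(7, 7, 29, 7)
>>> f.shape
(13, 13)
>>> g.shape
(13, 13)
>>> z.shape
(13, 29, 7, 7)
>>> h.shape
(7,)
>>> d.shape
(13,)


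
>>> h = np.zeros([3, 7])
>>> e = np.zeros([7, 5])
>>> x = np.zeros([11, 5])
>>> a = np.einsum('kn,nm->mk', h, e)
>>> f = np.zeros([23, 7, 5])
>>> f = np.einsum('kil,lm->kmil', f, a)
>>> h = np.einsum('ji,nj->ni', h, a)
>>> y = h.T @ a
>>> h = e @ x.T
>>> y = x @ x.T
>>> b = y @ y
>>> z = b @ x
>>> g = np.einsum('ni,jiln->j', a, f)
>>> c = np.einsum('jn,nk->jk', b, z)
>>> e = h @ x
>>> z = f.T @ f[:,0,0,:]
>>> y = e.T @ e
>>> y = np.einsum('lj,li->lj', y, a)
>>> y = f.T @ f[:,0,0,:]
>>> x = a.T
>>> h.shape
(7, 11)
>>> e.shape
(7, 5)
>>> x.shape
(3, 5)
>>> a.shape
(5, 3)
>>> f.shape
(23, 3, 7, 5)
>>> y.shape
(5, 7, 3, 5)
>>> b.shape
(11, 11)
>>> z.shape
(5, 7, 3, 5)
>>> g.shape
(23,)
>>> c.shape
(11, 5)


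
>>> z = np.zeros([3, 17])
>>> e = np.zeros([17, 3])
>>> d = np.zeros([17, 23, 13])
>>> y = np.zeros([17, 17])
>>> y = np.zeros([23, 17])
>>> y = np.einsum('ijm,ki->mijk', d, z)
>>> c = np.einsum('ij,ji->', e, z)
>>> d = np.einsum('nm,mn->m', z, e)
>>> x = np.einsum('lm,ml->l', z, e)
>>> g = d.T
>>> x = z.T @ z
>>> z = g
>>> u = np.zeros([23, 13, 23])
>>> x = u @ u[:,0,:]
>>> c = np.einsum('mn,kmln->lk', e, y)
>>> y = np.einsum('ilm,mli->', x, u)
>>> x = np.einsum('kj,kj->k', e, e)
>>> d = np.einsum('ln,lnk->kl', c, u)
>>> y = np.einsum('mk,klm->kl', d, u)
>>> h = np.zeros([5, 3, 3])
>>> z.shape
(17,)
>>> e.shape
(17, 3)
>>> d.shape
(23, 23)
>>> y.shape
(23, 13)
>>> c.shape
(23, 13)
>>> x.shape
(17,)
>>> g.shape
(17,)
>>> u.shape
(23, 13, 23)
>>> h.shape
(5, 3, 3)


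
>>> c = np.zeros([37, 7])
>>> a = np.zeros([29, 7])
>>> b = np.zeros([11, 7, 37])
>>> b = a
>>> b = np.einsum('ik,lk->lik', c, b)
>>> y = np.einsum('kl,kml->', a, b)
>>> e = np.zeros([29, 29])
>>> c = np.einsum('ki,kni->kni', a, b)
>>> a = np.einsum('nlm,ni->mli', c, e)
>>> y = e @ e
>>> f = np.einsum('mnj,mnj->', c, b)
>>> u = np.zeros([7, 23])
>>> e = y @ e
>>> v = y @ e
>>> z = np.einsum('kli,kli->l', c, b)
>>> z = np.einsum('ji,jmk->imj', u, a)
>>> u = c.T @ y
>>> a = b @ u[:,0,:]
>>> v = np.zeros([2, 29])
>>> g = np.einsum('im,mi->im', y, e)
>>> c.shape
(29, 37, 7)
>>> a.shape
(29, 37, 29)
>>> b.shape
(29, 37, 7)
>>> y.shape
(29, 29)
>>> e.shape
(29, 29)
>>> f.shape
()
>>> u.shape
(7, 37, 29)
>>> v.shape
(2, 29)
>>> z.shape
(23, 37, 7)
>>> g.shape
(29, 29)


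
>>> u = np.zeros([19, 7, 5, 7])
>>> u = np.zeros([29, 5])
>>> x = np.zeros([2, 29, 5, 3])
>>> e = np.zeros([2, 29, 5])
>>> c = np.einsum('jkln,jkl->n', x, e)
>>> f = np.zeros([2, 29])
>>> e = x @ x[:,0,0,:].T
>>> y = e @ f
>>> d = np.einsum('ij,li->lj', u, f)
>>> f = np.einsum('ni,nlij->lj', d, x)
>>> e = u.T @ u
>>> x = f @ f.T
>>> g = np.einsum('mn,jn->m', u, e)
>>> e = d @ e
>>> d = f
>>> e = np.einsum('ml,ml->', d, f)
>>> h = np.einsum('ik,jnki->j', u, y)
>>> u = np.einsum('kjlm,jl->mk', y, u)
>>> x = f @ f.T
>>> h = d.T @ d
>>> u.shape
(29, 2)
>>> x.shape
(29, 29)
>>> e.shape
()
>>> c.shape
(3,)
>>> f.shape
(29, 3)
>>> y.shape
(2, 29, 5, 29)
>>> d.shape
(29, 3)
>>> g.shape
(29,)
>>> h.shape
(3, 3)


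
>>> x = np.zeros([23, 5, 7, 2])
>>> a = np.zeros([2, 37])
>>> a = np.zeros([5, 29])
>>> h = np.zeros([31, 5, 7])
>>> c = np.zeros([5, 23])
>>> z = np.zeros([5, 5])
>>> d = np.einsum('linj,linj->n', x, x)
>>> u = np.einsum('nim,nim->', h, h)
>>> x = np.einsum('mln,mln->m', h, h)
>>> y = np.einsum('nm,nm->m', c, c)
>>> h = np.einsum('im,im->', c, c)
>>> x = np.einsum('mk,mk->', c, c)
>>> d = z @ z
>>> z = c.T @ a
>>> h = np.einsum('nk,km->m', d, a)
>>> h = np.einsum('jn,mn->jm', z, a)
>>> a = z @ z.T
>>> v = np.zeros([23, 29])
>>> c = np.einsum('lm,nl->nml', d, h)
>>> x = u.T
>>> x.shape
()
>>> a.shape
(23, 23)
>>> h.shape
(23, 5)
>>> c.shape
(23, 5, 5)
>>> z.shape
(23, 29)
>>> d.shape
(5, 5)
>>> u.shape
()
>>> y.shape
(23,)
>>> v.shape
(23, 29)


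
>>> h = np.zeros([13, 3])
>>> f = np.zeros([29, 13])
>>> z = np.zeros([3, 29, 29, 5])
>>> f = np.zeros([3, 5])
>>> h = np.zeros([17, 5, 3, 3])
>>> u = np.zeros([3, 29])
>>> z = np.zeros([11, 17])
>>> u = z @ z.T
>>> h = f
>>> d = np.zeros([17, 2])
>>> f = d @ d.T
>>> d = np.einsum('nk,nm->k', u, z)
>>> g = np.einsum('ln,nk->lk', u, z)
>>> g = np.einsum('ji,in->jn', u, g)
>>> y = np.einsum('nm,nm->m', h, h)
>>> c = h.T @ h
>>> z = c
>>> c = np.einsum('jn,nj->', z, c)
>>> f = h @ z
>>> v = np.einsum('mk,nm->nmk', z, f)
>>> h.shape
(3, 5)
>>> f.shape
(3, 5)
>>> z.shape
(5, 5)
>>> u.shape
(11, 11)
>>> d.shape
(11,)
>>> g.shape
(11, 17)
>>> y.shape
(5,)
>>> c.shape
()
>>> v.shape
(3, 5, 5)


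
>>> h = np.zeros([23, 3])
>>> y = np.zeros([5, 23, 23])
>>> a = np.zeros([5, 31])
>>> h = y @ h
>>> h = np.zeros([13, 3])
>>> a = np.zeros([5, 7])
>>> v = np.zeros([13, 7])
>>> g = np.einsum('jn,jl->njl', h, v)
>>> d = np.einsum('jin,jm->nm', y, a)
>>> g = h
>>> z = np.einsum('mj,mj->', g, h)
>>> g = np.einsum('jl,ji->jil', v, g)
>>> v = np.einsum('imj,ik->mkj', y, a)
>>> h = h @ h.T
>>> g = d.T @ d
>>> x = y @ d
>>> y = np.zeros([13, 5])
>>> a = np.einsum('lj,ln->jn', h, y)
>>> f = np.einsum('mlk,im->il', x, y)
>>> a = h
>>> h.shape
(13, 13)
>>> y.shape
(13, 5)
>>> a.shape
(13, 13)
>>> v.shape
(23, 7, 23)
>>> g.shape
(7, 7)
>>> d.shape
(23, 7)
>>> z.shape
()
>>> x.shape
(5, 23, 7)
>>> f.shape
(13, 23)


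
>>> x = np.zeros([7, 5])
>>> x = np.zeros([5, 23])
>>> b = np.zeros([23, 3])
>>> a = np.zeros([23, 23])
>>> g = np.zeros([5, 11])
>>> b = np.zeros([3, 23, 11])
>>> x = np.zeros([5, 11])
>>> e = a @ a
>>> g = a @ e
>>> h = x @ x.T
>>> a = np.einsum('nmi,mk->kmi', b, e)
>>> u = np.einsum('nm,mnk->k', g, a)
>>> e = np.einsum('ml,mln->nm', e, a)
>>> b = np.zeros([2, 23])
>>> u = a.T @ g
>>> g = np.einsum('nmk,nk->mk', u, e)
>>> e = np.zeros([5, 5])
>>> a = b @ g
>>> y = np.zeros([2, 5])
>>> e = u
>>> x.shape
(5, 11)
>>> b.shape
(2, 23)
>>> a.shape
(2, 23)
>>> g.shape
(23, 23)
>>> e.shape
(11, 23, 23)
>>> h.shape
(5, 5)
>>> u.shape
(11, 23, 23)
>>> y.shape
(2, 5)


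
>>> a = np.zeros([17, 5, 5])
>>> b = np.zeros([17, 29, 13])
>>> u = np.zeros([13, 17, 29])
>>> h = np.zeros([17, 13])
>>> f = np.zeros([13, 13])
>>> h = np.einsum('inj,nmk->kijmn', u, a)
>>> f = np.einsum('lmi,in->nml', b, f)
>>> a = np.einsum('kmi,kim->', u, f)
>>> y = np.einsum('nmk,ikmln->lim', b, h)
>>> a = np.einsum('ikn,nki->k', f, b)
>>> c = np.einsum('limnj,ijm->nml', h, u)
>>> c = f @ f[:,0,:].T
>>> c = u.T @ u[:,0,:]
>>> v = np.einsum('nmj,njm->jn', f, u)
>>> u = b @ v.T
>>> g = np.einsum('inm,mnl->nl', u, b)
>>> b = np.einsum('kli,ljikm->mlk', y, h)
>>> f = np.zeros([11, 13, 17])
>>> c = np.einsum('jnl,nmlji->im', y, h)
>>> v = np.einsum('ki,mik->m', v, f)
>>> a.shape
(29,)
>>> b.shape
(17, 5, 5)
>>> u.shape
(17, 29, 17)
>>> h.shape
(5, 13, 29, 5, 17)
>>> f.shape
(11, 13, 17)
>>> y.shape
(5, 5, 29)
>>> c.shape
(17, 13)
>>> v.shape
(11,)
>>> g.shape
(29, 13)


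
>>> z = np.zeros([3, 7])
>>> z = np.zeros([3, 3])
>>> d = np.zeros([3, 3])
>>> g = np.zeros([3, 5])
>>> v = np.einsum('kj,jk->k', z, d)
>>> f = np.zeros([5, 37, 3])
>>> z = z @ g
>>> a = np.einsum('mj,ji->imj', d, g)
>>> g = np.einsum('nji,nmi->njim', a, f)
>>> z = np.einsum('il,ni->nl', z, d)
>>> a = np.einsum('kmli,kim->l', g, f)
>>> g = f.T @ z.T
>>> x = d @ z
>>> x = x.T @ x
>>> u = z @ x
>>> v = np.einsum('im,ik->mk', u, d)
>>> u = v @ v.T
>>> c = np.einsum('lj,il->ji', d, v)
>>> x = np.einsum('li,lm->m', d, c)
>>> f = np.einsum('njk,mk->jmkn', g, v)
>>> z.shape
(3, 5)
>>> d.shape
(3, 3)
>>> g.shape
(3, 37, 3)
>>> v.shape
(5, 3)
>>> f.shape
(37, 5, 3, 3)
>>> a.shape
(3,)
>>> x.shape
(5,)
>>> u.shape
(5, 5)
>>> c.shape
(3, 5)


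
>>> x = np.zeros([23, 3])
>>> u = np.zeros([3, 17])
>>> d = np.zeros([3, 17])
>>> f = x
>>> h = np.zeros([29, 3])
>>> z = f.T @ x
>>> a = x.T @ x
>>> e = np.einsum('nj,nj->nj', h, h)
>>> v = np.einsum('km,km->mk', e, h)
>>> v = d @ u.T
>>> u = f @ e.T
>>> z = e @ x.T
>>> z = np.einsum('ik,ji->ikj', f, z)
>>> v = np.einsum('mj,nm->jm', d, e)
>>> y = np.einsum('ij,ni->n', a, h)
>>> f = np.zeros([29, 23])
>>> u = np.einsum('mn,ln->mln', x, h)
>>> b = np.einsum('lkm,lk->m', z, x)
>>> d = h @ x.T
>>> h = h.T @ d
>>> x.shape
(23, 3)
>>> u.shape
(23, 29, 3)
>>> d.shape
(29, 23)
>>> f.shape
(29, 23)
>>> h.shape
(3, 23)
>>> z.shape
(23, 3, 29)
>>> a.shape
(3, 3)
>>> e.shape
(29, 3)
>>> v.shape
(17, 3)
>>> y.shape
(29,)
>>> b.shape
(29,)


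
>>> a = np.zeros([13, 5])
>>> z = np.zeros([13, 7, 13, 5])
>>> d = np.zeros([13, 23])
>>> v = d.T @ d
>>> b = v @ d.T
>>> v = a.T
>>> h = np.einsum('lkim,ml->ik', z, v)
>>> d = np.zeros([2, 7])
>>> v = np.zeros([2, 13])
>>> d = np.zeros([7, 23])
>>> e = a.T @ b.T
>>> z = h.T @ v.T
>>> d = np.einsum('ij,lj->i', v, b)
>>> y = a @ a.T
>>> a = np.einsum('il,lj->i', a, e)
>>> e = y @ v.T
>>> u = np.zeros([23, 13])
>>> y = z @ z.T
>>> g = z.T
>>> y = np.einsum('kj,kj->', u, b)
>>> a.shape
(13,)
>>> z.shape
(7, 2)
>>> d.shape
(2,)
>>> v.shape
(2, 13)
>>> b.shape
(23, 13)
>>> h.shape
(13, 7)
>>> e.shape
(13, 2)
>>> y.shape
()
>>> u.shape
(23, 13)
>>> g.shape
(2, 7)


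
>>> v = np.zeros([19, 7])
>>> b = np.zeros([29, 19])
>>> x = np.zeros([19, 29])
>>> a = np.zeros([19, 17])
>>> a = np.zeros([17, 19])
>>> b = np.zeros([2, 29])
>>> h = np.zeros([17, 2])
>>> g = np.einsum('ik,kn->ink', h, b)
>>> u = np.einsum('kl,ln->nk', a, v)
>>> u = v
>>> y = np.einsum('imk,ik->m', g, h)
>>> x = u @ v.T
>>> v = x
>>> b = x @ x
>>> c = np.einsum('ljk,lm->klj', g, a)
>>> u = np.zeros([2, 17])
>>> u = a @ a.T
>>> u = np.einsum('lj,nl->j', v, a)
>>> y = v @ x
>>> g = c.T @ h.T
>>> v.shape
(19, 19)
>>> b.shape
(19, 19)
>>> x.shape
(19, 19)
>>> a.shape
(17, 19)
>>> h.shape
(17, 2)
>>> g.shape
(29, 17, 17)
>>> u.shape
(19,)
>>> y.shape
(19, 19)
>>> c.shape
(2, 17, 29)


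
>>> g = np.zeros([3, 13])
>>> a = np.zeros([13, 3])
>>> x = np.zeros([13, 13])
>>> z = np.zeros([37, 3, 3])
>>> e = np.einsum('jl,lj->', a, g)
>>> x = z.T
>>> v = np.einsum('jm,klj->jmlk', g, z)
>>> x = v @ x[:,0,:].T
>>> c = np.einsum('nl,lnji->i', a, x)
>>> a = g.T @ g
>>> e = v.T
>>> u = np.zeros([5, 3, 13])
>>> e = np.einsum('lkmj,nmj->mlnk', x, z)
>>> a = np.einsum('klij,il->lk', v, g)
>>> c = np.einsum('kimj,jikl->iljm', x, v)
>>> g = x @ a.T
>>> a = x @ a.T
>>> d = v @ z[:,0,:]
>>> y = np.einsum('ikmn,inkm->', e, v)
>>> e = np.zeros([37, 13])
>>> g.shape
(3, 13, 3, 13)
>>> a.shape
(3, 13, 3, 13)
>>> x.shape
(3, 13, 3, 3)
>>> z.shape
(37, 3, 3)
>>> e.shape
(37, 13)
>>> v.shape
(3, 13, 3, 37)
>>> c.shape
(13, 37, 3, 3)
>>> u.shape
(5, 3, 13)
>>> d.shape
(3, 13, 3, 3)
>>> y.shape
()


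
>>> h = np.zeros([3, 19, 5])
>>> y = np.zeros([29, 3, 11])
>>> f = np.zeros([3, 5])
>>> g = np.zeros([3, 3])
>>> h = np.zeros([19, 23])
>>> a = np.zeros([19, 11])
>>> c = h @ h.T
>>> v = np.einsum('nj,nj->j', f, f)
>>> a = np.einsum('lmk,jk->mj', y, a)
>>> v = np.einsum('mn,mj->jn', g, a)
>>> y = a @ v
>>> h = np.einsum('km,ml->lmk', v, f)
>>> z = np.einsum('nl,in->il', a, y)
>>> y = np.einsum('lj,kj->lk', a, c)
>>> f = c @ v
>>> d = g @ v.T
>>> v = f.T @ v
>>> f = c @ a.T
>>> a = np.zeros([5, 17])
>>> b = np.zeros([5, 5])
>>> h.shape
(5, 3, 19)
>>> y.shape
(3, 19)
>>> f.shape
(19, 3)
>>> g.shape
(3, 3)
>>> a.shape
(5, 17)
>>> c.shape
(19, 19)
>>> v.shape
(3, 3)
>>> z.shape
(3, 19)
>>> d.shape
(3, 19)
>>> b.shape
(5, 5)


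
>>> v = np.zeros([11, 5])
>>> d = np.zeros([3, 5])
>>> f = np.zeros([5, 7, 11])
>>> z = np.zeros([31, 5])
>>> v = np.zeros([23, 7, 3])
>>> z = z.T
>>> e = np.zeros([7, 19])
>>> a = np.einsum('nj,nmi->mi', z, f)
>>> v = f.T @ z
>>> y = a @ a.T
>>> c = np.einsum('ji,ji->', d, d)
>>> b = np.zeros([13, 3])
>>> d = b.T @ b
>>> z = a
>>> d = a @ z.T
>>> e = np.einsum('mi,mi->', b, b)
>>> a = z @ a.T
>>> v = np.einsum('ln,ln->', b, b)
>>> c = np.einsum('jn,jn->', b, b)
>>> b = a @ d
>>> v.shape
()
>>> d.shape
(7, 7)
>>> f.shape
(5, 7, 11)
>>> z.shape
(7, 11)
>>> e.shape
()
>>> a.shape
(7, 7)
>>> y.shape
(7, 7)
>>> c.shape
()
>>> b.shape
(7, 7)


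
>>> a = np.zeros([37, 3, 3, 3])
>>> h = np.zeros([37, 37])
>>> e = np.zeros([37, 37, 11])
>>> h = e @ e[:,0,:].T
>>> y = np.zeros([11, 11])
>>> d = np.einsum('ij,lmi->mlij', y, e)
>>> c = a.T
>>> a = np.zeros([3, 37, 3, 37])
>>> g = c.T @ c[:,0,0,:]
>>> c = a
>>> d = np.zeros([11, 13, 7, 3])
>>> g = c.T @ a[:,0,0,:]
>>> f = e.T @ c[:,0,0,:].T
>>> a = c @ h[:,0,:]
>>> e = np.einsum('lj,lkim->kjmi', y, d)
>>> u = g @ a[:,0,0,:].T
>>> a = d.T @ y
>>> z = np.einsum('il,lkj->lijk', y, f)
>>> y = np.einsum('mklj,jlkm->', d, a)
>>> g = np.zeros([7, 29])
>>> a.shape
(3, 7, 13, 11)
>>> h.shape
(37, 37, 37)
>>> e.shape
(13, 11, 3, 7)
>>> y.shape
()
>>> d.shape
(11, 13, 7, 3)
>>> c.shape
(3, 37, 3, 37)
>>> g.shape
(7, 29)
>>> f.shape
(11, 37, 3)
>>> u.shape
(37, 3, 37, 3)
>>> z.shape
(11, 11, 3, 37)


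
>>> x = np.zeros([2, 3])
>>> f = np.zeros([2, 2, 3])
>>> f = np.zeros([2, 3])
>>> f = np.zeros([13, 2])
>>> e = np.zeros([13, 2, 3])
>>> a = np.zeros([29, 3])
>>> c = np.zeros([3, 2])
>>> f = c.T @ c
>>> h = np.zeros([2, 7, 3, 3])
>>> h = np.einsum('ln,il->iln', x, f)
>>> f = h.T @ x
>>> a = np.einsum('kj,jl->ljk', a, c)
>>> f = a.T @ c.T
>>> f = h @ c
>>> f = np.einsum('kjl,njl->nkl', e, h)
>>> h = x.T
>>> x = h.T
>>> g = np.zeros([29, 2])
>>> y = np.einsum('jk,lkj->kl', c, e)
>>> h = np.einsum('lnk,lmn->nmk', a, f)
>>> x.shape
(2, 3)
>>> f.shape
(2, 13, 3)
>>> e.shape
(13, 2, 3)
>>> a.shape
(2, 3, 29)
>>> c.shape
(3, 2)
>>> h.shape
(3, 13, 29)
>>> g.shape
(29, 2)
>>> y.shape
(2, 13)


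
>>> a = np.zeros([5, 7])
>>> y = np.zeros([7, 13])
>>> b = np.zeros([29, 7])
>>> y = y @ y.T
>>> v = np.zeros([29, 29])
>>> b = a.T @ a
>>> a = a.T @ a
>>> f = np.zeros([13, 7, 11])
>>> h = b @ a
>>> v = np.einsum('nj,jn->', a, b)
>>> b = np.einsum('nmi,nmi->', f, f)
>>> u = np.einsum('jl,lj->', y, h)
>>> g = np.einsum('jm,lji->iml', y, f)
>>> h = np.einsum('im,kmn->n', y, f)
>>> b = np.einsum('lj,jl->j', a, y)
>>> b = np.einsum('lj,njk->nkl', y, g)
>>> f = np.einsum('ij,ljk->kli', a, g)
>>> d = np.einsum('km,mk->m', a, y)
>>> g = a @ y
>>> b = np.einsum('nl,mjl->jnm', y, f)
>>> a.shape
(7, 7)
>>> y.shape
(7, 7)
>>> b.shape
(11, 7, 13)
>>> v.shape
()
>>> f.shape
(13, 11, 7)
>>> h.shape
(11,)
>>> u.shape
()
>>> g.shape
(7, 7)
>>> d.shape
(7,)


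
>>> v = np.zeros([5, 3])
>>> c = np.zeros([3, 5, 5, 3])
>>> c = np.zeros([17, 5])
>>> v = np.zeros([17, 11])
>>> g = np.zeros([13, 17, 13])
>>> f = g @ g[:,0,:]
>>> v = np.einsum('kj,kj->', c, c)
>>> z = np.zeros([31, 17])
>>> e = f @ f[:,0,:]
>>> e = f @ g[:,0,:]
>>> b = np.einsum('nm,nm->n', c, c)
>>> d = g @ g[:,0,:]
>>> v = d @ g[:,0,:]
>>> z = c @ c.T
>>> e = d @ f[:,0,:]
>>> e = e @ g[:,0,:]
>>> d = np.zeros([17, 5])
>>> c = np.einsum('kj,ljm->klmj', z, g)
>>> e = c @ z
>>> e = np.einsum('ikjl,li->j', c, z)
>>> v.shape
(13, 17, 13)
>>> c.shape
(17, 13, 13, 17)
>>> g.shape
(13, 17, 13)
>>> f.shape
(13, 17, 13)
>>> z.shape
(17, 17)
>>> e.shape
(13,)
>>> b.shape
(17,)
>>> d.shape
(17, 5)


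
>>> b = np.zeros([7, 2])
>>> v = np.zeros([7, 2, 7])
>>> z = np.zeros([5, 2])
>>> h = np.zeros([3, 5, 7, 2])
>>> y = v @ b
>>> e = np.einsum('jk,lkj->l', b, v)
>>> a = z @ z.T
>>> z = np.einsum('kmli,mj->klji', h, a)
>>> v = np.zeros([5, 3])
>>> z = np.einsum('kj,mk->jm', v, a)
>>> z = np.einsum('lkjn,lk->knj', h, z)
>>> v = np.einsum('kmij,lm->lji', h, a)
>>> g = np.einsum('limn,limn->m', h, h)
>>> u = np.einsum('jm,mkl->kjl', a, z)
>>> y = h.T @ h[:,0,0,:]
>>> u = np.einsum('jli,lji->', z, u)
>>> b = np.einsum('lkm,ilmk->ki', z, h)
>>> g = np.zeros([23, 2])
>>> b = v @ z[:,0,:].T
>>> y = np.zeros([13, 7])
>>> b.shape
(5, 2, 5)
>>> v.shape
(5, 2, 7)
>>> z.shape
(5, 2, 7)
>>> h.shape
(3, 5, 7, 2)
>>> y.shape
(13, 7)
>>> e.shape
(7,)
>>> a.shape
(5, 5)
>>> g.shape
(23, 2)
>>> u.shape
()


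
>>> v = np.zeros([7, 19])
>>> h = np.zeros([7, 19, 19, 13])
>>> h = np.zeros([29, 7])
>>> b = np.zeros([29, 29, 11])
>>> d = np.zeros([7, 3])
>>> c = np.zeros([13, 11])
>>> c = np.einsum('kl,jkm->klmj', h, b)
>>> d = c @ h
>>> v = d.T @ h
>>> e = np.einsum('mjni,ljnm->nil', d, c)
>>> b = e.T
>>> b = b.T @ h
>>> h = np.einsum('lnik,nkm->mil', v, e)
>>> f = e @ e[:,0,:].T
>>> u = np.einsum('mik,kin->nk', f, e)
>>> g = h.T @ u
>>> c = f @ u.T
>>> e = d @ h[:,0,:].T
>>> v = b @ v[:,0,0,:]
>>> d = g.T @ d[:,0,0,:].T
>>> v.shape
(11, 7, 7)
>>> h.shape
(29, 7, 7)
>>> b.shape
(11, 7, 7)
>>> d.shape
(11, 7, 29)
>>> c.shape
(11, 7, 29)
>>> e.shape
(29, 7, 11, 29)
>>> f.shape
(11, 7, 11)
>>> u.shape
(29, 11)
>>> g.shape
(7, 7, 11)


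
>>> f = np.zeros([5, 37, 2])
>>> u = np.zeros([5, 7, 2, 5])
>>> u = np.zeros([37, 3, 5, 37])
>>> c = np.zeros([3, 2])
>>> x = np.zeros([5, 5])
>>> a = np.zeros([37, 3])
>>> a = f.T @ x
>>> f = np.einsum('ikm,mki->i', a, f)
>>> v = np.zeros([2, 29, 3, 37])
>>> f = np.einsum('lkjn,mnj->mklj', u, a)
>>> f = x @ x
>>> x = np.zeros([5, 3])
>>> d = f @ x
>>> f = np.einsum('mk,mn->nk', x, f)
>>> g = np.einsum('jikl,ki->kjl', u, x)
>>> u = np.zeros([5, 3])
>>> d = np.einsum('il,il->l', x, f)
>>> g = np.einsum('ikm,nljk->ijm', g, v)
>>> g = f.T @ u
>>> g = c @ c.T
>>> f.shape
(5, 3)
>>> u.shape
(5, 3)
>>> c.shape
(3, 2)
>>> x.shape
(5, 3)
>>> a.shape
(2, 37, 5)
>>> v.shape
(2, 29, 3, 37)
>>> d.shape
(3,)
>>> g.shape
(3, 3)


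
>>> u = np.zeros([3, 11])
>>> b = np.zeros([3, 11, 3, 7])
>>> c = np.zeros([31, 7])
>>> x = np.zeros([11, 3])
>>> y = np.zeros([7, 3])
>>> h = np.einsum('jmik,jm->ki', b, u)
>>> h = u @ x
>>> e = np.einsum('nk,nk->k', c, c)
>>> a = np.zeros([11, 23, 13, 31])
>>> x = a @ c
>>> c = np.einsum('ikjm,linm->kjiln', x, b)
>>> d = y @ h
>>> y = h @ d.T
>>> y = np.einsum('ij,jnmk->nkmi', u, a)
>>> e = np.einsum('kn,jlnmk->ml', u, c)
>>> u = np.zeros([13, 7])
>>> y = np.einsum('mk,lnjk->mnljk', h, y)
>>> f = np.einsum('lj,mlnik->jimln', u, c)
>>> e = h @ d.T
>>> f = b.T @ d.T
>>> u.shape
(13, 7)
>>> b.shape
(3, 11, 3, 7)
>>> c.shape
(23, 13, 11, 3, 3)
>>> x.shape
(11, 23, 13, 7)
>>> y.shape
(3, 31, 23, 13, 3)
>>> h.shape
(3, 3)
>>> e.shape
(3, 7)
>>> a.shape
(11, 23, 13, 31)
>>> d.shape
(7, 3)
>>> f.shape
(7, 3, 11, 7)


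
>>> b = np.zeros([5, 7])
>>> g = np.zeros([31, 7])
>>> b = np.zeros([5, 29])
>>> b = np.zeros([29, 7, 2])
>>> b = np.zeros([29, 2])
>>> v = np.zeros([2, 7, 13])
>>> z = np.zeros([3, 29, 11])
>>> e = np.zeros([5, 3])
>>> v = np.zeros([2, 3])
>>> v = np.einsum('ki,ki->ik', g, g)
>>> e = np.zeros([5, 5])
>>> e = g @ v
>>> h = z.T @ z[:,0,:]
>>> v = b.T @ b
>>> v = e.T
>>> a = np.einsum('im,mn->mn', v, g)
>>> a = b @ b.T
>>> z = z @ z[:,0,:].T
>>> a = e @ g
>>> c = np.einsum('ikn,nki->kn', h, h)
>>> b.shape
(29, 2)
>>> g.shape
(31, 7)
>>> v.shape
(31, 31)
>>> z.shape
(3, 29, 3)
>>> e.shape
(31, 31)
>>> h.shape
(11, 29, 11)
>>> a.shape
(31, 7)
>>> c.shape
(29, 11)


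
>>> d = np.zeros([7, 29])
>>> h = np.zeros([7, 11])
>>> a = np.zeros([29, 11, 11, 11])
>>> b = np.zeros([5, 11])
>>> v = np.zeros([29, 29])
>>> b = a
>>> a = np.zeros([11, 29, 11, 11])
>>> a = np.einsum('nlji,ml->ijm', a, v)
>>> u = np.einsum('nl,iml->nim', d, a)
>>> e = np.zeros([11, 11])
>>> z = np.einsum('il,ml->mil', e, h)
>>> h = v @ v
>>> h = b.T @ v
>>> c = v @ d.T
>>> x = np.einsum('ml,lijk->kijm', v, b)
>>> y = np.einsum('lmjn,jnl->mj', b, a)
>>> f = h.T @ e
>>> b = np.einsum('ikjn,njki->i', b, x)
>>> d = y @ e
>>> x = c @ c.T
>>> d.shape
(11, 11)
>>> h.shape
(11, 11, 11, 29)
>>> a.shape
(11, 11, 29)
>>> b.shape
(29,)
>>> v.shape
(29, 29)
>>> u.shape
(7, 11, 11)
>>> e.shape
(11, 11)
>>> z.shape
(7, 11, 11)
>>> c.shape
(29, 7)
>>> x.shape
(29, 29)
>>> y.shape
(11, 11)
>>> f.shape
(29, 11, 11, 11)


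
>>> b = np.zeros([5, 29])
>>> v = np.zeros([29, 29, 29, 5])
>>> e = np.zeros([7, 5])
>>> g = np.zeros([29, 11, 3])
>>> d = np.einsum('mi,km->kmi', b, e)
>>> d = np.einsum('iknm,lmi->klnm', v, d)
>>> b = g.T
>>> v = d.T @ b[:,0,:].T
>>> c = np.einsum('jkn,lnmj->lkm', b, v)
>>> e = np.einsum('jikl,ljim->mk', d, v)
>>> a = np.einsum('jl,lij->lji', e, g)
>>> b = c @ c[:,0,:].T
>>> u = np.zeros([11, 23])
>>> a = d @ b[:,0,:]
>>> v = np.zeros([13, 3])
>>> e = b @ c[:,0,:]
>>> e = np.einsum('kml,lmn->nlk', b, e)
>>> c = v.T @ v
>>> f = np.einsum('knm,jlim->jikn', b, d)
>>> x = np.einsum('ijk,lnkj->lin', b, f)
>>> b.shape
(5, 11, 5)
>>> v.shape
(13, 3)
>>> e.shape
(7, 5, 5)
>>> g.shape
(29, 11, 3)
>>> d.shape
(29, 7, 29, 5)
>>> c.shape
(3, 3)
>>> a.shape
(29, 7, 29, 5)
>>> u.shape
(11, 23)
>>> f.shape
(29, 29, 5, 11)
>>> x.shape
(29, 5, 29)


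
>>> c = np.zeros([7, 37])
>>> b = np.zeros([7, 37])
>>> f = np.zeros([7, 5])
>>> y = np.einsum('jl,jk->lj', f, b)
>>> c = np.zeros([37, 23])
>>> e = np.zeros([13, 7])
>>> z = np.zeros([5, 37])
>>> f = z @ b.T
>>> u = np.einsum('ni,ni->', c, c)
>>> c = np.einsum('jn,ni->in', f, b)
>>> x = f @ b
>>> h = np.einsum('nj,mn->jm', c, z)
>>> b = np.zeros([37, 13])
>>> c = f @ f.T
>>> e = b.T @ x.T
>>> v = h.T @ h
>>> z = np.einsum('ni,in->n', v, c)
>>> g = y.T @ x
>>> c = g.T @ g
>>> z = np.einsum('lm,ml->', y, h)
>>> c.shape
(37, 37)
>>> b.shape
(37, 13)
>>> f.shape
(5, 7)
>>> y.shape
(5, 7)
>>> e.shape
(13, 5)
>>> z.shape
()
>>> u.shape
()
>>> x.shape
(5, 37)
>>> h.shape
(7, 5)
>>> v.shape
(5, 5)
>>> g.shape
(7, 37)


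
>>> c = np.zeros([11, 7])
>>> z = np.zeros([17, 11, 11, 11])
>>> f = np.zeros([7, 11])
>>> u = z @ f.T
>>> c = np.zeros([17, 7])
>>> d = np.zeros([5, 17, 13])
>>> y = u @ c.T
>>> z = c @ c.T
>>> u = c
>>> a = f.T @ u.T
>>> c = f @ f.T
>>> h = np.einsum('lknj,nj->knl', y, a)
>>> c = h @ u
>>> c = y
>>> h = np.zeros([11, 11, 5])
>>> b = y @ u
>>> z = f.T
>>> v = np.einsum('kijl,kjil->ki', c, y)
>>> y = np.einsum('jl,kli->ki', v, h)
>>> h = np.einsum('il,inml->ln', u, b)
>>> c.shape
(17, 11, 11, 17)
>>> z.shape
(11, 7)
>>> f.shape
(7, 11)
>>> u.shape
(17, 7)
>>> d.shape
(5, 17, 13)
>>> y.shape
(11, 5)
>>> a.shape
(11, 17)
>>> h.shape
(7, 11)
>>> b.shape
(17, 11, 11, 7)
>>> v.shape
(17, 11)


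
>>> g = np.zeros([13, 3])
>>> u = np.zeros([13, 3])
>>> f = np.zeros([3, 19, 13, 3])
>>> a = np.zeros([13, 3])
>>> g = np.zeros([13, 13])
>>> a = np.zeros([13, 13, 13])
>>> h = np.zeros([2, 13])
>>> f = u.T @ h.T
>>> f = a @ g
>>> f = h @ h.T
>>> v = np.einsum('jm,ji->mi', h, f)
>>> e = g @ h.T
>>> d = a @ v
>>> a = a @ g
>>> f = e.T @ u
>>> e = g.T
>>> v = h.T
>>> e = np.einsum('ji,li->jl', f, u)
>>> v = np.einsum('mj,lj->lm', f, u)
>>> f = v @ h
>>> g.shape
(13, 13)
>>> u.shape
(13, 3)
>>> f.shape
(13, 13)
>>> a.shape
(13, 13, 13)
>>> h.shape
(2, 13)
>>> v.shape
(13, 2)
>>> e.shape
(2, 13)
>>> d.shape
(13, 13, 2)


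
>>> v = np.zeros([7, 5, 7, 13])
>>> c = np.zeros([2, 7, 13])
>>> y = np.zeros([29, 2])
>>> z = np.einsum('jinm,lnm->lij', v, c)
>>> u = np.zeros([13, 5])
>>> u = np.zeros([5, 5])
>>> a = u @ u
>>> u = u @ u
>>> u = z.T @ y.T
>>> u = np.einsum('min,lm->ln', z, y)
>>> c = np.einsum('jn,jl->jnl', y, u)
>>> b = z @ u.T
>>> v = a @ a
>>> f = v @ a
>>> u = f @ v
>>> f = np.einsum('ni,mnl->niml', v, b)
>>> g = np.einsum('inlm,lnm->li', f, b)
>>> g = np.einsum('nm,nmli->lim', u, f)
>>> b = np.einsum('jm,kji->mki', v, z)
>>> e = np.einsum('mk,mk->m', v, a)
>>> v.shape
(5, 5)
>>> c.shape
(29, 2, 7)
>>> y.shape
(29, 2)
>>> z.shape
(2, 5, 7)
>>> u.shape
(5, 5)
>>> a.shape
(5, 5)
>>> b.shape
(5, 2, 7)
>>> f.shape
(5, 5, 2, 29)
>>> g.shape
(2, 29, 5)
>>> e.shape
(5,)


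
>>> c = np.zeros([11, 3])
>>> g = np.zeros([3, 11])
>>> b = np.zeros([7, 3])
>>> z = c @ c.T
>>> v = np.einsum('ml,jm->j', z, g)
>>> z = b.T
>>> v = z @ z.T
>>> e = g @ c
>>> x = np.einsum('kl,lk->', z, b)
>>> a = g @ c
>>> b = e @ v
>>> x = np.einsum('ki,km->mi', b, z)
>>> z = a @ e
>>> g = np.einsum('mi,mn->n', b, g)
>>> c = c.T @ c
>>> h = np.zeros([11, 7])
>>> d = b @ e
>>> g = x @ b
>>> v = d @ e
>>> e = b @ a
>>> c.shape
(3, 3)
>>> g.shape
(7, 3)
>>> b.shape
(3, 3)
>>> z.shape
(3, 3)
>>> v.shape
(3, 3)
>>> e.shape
(3, 3)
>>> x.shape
(7, 3)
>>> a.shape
(3, 3)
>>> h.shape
(11, 7)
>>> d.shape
(3, 3)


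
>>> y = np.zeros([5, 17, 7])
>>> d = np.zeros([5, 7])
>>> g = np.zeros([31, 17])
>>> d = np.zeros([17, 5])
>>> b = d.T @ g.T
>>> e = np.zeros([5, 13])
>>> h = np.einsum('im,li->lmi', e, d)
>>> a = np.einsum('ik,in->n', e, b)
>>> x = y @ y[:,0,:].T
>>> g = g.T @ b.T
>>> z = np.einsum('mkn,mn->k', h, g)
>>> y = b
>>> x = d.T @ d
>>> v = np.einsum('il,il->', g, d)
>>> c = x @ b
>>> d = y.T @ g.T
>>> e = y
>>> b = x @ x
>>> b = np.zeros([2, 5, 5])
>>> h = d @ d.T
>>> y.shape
(5, 31)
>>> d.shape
(31, 17)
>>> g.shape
(17, 5)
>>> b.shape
(2, 5, 5)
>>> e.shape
(5, 31)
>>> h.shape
(31, 31)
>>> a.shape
(31,)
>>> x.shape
(5, 5)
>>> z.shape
(13,)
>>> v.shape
()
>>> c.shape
(5, 31)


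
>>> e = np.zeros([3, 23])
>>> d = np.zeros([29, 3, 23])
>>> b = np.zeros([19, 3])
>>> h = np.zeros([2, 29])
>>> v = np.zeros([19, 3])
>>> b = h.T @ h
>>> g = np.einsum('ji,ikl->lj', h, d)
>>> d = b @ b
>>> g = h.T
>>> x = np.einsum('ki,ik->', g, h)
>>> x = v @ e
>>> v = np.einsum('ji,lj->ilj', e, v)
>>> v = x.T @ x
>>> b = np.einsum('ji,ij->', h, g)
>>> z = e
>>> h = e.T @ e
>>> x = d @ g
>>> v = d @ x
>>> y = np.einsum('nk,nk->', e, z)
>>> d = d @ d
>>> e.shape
(3, 23)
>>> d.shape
(29, 29)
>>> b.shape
()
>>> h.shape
(23, 23)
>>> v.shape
(29, 2)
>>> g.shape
(29, 2)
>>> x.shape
(29, 2)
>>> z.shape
(3, 23)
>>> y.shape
()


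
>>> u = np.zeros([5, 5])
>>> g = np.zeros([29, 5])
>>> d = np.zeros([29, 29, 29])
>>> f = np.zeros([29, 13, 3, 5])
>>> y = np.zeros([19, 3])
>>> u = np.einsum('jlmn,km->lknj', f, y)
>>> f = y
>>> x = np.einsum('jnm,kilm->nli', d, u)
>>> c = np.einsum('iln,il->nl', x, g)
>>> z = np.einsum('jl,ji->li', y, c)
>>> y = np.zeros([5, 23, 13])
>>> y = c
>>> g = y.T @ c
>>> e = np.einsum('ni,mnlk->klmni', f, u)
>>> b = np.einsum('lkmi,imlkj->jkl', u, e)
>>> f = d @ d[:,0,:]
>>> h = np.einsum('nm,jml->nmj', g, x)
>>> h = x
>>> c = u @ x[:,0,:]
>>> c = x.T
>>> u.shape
(13, 19, 5, 29)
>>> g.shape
(5, 5)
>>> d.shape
(29, 29, 29)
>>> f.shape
(29, 29, 29)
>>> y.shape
(19, 5)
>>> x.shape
(29, 5, 19)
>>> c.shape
(19, 5, 29)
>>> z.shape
(3, 5)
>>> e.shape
(29, 5, 13, 19, 3)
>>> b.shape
(3, 19, 13)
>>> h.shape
(29, 5, 19)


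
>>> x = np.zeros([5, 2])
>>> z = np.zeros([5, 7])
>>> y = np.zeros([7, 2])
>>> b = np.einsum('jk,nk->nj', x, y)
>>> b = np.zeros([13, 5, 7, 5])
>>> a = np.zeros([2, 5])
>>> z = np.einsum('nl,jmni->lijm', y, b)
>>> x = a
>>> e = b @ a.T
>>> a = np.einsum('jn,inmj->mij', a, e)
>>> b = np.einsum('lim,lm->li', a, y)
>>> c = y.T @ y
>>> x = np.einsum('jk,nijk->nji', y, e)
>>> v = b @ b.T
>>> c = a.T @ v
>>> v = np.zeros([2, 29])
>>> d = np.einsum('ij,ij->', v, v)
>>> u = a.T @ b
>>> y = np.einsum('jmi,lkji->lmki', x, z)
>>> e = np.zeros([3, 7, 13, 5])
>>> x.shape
(13, 7, 5)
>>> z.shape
(2, 5, 13, 5)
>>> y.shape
(2, 7, 5, 5)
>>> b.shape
(7, 13)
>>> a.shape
(7, 13, 2)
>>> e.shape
(3, 7, 13, 5)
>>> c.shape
(2, 13, 7)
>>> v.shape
(2, 29)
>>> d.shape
()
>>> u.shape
(2, 13, 13)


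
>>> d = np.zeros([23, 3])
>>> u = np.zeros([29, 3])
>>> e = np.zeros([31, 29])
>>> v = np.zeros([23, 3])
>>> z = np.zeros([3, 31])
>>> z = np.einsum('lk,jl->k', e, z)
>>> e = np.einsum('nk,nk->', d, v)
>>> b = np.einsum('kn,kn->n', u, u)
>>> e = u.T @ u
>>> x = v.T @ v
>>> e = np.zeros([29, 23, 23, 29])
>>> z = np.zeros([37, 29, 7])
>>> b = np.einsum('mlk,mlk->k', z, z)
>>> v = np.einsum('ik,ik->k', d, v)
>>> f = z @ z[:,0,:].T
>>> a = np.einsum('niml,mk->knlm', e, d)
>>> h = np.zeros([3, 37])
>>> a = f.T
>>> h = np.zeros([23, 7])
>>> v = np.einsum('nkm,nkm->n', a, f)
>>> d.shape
(23, 3)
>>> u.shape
(29, 3)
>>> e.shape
(29, 23, 23, 29)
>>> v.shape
(37,)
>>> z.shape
(37, 29, 7)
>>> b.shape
(7,)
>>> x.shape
(3, 3)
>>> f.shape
(37, 29, 37)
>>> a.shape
(37, 29, 37)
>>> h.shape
(23, 7)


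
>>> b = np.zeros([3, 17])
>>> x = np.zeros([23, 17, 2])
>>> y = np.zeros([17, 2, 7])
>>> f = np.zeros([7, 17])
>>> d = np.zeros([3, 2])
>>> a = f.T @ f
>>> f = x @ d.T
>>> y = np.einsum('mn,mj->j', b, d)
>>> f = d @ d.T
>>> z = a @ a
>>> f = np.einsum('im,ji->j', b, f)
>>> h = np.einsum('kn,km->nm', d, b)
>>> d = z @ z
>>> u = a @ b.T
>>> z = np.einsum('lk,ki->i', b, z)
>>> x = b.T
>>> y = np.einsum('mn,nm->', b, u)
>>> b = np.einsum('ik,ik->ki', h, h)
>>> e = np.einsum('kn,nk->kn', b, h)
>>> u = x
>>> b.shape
(17, 2)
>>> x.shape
(17, 3)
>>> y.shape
()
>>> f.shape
(3,)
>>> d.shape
(17, 17)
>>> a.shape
(17, 17)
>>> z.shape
(17,)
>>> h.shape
(2, 17)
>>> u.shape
(17, 3)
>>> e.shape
(17, 2)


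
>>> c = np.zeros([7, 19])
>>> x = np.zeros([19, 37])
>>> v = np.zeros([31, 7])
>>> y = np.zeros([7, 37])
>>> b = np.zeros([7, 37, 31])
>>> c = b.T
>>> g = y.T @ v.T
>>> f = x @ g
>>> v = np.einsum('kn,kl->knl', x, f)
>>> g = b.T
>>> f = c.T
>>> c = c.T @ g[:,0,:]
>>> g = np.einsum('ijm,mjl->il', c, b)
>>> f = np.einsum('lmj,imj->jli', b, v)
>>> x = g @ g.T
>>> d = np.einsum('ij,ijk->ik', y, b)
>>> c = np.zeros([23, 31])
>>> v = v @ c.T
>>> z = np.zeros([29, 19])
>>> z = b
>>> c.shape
(23, 31)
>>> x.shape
(7, 7)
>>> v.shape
(19, 37, 23)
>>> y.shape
(7, 37)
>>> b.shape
(7, 37, 31)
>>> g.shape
(7, 31)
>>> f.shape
(31, 7, 19)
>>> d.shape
(7, 31)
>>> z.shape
(7, 37, 31)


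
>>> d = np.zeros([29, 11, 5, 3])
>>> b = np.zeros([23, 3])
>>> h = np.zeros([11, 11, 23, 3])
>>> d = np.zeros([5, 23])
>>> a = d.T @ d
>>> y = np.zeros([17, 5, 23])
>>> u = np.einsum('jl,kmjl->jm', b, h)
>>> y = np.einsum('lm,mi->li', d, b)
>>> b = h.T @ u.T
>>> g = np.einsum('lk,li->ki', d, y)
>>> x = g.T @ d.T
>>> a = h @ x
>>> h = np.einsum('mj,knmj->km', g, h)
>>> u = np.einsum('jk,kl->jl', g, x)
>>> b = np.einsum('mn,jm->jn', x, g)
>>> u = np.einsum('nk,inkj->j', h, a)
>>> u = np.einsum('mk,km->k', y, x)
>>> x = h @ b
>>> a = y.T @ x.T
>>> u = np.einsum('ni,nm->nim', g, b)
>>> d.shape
(5, 23)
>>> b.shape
(23, 5)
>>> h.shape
(11, 23)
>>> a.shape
(3, 11)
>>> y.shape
(5, 3)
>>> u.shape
(23, 3, 5)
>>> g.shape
(23, 3)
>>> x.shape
(11, 5)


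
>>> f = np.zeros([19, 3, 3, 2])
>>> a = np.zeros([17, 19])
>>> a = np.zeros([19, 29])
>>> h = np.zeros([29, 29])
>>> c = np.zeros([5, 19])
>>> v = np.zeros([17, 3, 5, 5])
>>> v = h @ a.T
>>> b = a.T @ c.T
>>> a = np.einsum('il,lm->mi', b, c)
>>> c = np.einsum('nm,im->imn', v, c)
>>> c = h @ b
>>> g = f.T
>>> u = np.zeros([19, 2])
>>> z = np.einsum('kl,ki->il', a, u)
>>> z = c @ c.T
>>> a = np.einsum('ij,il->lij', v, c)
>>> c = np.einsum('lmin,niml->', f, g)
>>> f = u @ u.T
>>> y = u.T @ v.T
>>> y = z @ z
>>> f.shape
(19, 19)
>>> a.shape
(5, 29, 19)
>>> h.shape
(29, 29)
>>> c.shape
()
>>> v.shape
(29, 19)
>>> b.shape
(29, 5)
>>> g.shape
(2, 3, 3, 19)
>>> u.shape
(19, 2)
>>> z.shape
(29, 29)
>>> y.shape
(29, 29)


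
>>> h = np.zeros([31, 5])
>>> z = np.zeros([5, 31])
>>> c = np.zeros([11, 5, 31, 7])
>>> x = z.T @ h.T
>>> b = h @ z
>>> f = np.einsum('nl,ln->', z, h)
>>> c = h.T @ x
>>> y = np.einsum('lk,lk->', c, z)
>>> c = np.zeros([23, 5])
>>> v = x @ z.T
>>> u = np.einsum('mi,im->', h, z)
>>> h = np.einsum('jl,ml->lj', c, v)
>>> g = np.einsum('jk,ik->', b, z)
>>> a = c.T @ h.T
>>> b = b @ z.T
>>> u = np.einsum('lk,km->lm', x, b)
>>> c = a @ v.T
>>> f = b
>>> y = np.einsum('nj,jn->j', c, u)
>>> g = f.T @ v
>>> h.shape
(5, 23)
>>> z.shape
(5, 31)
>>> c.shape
(5, 31)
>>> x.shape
(31, 31)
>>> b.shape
(31, 5)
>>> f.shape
(31, 5)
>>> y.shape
(31,)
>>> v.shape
(31, 5)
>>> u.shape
(31, 5)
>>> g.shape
(5, 5)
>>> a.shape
(5, 5)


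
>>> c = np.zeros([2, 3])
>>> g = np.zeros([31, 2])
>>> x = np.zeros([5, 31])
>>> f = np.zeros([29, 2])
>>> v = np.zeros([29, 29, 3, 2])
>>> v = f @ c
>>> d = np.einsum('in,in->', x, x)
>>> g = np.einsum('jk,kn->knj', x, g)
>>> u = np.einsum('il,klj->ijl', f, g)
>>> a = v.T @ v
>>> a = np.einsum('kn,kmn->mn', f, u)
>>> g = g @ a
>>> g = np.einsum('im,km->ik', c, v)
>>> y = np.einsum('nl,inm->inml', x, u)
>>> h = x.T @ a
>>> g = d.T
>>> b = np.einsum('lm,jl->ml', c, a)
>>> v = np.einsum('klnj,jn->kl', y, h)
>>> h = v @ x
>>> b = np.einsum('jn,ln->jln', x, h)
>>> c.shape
(2, 3)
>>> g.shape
()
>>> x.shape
(5, 31)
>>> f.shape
(29, 2)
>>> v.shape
(29, 5)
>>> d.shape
()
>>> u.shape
(29, 5, 2)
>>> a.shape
(5, 2)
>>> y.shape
(29, 5, 2, 31)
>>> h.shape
(29, 31)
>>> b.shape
(5, 29, 31)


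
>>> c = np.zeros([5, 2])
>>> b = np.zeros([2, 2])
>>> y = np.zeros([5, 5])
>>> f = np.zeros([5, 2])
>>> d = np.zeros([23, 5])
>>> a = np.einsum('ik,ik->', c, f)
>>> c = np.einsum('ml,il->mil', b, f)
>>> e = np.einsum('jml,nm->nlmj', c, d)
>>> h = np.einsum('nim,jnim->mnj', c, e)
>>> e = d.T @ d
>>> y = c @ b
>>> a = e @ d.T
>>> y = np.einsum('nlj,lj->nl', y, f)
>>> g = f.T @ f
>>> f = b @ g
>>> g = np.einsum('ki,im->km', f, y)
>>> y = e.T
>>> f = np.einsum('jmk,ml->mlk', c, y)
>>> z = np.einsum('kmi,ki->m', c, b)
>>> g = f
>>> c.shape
(2, 5, 2)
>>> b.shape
(2, 2)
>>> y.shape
(5, 5)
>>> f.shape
(5, 5, 2)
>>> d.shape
(23, 5)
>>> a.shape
(5, 23)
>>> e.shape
(5, 5)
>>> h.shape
(2, 2, 23)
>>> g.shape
(5, 5, 2)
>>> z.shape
(5,)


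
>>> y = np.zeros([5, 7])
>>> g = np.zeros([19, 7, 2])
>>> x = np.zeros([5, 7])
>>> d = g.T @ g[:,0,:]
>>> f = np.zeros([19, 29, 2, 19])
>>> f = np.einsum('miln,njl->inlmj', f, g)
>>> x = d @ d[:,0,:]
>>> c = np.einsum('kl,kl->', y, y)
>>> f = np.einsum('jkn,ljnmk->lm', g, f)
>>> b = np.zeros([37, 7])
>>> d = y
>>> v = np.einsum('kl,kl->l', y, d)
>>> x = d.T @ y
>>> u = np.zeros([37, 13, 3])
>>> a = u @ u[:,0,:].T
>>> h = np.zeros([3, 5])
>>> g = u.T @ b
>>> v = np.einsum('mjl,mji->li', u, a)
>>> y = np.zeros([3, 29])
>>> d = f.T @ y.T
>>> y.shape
(3, 29)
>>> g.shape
(3, 13, 7)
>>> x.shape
(7, 7)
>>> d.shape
(19, 3)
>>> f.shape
(29, 19)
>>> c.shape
()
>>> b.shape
(37, 7)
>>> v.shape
(3, 37)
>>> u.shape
(37, 13, 3)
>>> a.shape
(37, 13, 37)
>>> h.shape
(3, 5)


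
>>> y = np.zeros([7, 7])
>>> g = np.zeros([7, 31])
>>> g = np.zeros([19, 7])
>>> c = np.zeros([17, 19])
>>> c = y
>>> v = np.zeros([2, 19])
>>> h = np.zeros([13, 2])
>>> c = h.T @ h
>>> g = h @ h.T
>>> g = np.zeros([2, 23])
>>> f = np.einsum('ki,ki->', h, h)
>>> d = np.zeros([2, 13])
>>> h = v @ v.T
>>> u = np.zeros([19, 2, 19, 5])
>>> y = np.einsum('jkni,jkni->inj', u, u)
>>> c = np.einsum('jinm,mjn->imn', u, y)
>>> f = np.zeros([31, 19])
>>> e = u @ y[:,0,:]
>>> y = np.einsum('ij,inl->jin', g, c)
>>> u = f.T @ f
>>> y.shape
(23, 2, 5)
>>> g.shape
(2, 23)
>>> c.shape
(2, 5, 19)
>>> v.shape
(2, 19)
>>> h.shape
(2, 2)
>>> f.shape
(31, 19)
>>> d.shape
(2, 13)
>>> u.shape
(19, 19)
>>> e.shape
(19, 2, 19, 19)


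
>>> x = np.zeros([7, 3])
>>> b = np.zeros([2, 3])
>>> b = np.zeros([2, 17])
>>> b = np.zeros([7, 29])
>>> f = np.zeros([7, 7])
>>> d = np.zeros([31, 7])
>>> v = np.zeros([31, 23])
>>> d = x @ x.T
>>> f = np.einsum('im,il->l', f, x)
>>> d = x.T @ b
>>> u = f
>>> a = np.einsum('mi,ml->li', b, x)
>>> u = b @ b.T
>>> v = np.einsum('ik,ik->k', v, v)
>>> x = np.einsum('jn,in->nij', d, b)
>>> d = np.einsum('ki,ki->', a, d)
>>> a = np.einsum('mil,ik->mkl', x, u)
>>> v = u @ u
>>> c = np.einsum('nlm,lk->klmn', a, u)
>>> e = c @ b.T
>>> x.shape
(29, 7, 3)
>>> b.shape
(7, 29)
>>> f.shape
(3,)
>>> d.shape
()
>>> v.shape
(7, 7)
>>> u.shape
(7, 7)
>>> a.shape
(29, 7, 3)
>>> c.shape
(7, 7, 3, 29)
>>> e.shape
(7, 7, 3, 7)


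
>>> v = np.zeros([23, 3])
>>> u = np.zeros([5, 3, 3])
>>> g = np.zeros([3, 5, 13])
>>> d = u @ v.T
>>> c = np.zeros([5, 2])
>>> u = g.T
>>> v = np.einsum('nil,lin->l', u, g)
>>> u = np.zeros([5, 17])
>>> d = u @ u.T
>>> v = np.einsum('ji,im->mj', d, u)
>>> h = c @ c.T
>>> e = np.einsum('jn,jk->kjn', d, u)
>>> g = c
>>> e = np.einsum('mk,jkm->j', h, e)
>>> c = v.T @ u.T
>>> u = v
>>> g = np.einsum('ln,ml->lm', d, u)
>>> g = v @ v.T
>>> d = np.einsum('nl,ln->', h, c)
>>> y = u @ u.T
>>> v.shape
(17, 5)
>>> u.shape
(17, 5)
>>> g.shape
(17, 17)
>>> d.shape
()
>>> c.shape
(5, 5)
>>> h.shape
(5, 5)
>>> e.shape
(17,)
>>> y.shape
(17, 17)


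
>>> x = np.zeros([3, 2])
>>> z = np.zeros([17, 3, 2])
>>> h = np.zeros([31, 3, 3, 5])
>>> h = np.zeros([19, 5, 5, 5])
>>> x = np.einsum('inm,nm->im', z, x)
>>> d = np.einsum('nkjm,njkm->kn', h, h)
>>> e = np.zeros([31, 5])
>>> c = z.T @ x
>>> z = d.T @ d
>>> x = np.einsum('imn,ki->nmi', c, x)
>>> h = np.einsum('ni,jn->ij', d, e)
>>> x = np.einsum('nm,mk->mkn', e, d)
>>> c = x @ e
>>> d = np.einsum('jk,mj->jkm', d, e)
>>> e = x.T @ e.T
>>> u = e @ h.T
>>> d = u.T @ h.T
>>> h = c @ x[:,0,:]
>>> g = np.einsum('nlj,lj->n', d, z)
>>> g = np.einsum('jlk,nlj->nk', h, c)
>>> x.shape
(5, 19, 31)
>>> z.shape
(19, 19)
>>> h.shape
(5, 19, 31)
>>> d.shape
(19, 19, 19)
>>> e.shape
(31, 19, 31)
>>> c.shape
(5, 19, 5)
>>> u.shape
(31, 19, 19)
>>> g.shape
(5, 31)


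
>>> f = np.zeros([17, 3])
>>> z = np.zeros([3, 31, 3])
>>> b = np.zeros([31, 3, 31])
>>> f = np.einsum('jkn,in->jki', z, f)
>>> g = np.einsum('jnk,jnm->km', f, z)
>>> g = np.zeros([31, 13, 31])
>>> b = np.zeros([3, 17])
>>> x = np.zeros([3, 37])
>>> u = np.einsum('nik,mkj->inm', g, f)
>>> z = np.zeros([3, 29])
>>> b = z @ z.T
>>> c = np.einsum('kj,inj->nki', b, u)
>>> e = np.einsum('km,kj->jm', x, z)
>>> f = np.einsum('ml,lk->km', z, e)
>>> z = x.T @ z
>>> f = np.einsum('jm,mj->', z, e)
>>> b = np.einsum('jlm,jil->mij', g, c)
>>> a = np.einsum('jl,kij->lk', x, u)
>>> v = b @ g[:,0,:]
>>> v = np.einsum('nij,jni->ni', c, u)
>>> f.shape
()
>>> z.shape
(37, 29)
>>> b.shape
(31, 3, 31)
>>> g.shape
(31, 13, 31)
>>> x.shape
(3, 37)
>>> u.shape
(13, 31, 3)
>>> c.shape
(31, 3, 13)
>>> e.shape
(29, 37)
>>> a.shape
(37, 13)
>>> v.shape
(31, 3)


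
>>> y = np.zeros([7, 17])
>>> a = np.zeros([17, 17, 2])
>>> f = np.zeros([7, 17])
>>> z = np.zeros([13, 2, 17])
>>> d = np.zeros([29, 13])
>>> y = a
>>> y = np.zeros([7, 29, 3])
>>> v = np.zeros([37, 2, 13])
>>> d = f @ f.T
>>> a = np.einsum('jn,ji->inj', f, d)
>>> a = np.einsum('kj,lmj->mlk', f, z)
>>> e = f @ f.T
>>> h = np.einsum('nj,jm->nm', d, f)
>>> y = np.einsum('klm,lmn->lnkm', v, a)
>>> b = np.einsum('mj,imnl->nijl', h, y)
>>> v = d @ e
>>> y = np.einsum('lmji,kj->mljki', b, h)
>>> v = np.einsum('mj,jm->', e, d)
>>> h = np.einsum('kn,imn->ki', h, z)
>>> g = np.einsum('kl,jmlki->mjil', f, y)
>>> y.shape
(2, 37, 17, 7, 13)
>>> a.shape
(2, 13, 7)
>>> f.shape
(7, 17)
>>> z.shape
(13, 2, 17)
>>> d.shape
(7, 7)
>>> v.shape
()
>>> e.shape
(7, 7)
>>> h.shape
(7, 13)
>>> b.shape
(37, 2, 17, 13)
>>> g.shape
(37, 2, 13, 17)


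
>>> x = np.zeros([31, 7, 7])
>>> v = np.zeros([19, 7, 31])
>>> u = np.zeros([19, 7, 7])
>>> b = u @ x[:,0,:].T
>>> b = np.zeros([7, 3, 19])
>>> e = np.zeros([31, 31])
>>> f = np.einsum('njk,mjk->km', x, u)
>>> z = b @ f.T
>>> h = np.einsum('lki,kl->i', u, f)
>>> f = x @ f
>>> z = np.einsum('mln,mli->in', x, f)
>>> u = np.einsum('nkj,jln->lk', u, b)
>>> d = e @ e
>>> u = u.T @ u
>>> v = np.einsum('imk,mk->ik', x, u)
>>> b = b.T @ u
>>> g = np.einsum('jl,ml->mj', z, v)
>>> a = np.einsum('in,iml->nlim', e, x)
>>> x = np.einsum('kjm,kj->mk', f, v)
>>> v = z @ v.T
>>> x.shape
(19, 31)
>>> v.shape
(19, 31)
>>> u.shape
(7, 7)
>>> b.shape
(19, 3, 7)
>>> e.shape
(31, 31)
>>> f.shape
(31, 7, 19)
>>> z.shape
(19, 7)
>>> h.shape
(7,)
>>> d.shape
(31, 31)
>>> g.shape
(31, 19)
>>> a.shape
(31, 7, 31, 7)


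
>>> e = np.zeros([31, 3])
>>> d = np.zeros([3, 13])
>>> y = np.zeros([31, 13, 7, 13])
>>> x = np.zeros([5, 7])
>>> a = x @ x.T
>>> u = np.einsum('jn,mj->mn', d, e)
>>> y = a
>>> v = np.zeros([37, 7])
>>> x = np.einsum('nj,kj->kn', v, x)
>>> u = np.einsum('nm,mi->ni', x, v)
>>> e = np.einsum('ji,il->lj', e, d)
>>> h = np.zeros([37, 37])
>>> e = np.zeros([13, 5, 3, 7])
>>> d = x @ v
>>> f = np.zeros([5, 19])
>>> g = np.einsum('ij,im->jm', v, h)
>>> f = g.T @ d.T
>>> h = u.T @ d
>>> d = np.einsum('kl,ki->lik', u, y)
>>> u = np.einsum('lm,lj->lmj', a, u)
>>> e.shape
(13, 5, 3, 7)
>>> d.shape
(7, 5, 5)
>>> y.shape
(5, 5)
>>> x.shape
(5, 37)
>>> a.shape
(5, 5)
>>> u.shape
(5, 5, 7)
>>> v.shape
(37, 7)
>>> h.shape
(7, 7)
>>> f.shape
(37, 5)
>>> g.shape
(7, 37)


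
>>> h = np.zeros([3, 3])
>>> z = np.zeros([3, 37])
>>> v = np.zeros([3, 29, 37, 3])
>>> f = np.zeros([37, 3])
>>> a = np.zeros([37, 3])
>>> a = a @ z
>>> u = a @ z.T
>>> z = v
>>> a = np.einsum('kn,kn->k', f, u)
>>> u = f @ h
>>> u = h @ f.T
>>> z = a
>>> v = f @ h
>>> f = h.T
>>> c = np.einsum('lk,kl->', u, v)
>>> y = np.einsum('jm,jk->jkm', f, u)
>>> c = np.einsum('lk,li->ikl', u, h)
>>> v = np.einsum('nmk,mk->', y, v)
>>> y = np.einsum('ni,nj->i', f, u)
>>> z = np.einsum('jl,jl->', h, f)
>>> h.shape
(3, 3)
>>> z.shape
()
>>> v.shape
()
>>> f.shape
(3, 3)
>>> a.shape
(37,)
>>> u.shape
(3, 37)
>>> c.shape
(3, 37, 3)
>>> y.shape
(3,)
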